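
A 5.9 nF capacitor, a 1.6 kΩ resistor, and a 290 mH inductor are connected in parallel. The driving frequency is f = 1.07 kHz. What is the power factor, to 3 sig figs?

0.797

ω = 2πf = 6723 rad/s
X_L = ωL = 1950 Ω
X_C = 1/(ωC) = 25200 Ω
Parallel: admittances add. Y = 1/R + 1/(jωL) + jωC
Y = (0.000625 − j0.000473) S
|Y| = 0.000784 S → |Z| = 1/|Y| = 1280 Ω, ∠Z = −∠Y = 37.1°
cos φ = cos(37.1°) = 0.797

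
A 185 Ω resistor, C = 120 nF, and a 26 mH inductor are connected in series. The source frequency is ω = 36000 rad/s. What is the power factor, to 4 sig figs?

0.2540

X_L = ωL = 936.0 Ω
X_C = 1/(ωC) = 231.5 Ω
Net reactance X = X_L − X_C = 704.5 Ω
Z = 185.0 + j704.5 Ω
|Z| = √(185.0² + 704.5²) = 728.4 Ω
∠Z = arctan(704.5/185.0) = 75.29°
cos φ = cos(75.29°) = 0.2540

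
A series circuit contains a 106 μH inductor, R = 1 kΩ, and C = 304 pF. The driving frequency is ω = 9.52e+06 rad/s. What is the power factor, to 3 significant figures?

0.833

X_L = ωL = 1010 Ω
X_C = 1/(ωC) = 346 Ω
Net reactance X = X_L − X_C = 664 Ω
Z = 1000 + j664 Ω
|Z| = √(1000² + 664²) = 1200 Ω
∠Z = arctan(664/1000) = 33.6°
cos φ = cos(33.6°) = 0.833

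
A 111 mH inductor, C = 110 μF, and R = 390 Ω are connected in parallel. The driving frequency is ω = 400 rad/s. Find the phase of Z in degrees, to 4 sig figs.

-83.19°

X_L = ωL = 44.40 Ω
X_C = 1/(ωC) = 22.73 Ω
Parallel: admittances add. Y = 1/R + 1/(jωL) + jωC
Y = (0.002564 + j0.02148) S
|Y| = 0.02163 S → |Z| = 1/|Y| = 46.23 Ω, ∠Z = −∠Y = -83.19°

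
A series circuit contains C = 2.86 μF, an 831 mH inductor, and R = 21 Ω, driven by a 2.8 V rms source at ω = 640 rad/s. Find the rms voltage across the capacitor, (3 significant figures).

60.0 V

X_L = ωL = 532 Ω
X_C = 1/(ωC) = 546 Ω
Net reactance X = X_L − X_C = -14.5 Ω
Z = 21.0 − j14.5 Ω
|Z| = √(21.0² + 14.5²) = 25.5 Ω
I = V/|Z| = 110 mA
V_C = I·|Z_C| = 0.110 × 546 = 60.0 V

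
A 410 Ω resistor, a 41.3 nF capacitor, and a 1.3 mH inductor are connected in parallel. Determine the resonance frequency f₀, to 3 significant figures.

21.7 kHz

ω₀ = 1/√(LC) = 1/√(0.0013 × 4.13e-08) = 136500 rad/s
f₀ = ω₀/(2π) = 21.7 kHz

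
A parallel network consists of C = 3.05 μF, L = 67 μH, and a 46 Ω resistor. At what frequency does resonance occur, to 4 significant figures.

ω₀ = 1/√(LC) = 1/√(6.7e-05 × 3.05e-06) = 69950 rad/s
f₀ = ω₀/(2π) = 11.13 kHz

11.13 kHz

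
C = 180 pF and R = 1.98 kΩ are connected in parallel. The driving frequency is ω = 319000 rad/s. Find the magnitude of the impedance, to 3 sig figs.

1970 Ω

X_C = 1/(ωC) = 17400 Ω
Parallel: admittances add. Y = 1/R + jωC
Y = (0.000505 + j5.74e-05) S
|Y| = 0.000508 S → |Z| = 1/|Y| = 1970 Ω, ∠Z = −∠Y = -6.49°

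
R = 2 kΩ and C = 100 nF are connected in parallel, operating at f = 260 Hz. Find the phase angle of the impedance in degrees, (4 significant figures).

ω = 2πf = 1634 rad/s
X_C = 1/(ωC) = 6121 Ω
Parallel: admittances add. Y = 1/R + jωC
Y = (0.0005000 + j0.0001634) S
|Y| = 0.0005260 S → |Z| = 1/|Y| = 1901 Ω, ∠Z = −∠Y = -18.09°

-18.09°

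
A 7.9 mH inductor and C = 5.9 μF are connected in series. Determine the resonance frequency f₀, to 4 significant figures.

ω₀ = 1/√(LC) = 1/√(0.0079 × 5.9e-06) = 4632 rad/s
f₀ = ω₀/(2π) = 737.2 Hz

737.2 Hz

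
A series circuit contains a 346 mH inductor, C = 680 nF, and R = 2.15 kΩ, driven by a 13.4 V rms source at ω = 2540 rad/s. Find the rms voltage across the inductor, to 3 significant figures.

X_L = ωL = 879 Ω
X_C = 1/(ωC) = 579 Ω
Net reactance X = X_L − X_C = 300 Ω
Z = 2150 + j300 Ω
|Z| = √(2150² + 300²) = 2170 Ω
I = V/|Z| = 6.17 mA
V_L = I·|Z_L| = 0.00617 × 879 = 5.42 V

5.42 V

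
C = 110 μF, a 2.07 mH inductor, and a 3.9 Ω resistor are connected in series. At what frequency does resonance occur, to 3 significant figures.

ω₀ = 1/√(LC) = 1/√(0.00207 × 0.00011) = 2096 rad/s
f₀ = ω₀/(2π) = 334 Hz

334 Hz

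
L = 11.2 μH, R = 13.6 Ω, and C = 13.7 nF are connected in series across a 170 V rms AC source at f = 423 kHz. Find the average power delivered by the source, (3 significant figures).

ω = 2πf = 2.658e+06 rad/s
X_L = ωL = 29.8 Ω
X_C = 1/(ωC) = 27.5 Ω
Net reactance X = X_L − X_C = 2.30 Ω
Z = 13.6 + j2.30 Ω
|Z| = √(13.6² + 2.30²) = 13.8 Ω
∠Z = arctan(2.30/13.6) = 9.61°
I = V/|Z| = 12.3 A
P = VI cos φ = 170 × 12.3 × cos(9.61°) = 2.07 kW

2.07 kW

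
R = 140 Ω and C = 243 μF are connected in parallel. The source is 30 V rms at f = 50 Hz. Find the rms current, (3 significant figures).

2.30 A

ω = 2πf = 314.2 rad/s
X_C = 1/(ωC) = 13.1 Ω
Parallel: admittances add. Y = 1/R + jωC
Y = (0.00714 + j0.0763) S
|Y| = 0.0767 S → |Z| = 1/|Y| = 13.0 Ω, ∠Z = −∠Y = -84.7°
I = V/|Z| = 30/13.0 = 2.30 A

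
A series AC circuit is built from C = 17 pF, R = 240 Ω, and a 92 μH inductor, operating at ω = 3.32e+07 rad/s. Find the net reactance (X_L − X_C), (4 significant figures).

X_L = ωL = 3054 Ω
X_C = 1/(ωC) = 1772 Ω
X = 3054 − 1772 = 1283 Ω

1283 Ω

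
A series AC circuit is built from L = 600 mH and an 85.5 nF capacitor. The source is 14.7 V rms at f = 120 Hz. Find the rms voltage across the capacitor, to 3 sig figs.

15.1 V

ω = 2πf = 754.0 rad/s
X_L = ωL = 452 Ω
X_C = 1/(ωC) = 15500 Ω
Net reactance X = X_L − X_C = -15100 Ω
Z = − j15100 Ω
|Z| = √(0² + 15100²) = 15100 Ω
I = V/|Z| = 976 μA
V_C = I·|Z_C| = 0.000976 × 15500 = 15.1 V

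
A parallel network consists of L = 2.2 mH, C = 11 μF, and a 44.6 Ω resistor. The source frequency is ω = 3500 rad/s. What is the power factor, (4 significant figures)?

0.2383

X_L = ωL = 7.700 Ω
X_C = 1/(ωC) = 25.97 Ω
Parallel: admittances add. Y = 1/R + 1/(jωL) + jωC
Y = (0.02242 − j0.09137) S
|Y| = 0.09408 S → |Z| = 1/|Y| = 10.63 Ω, ∠Z = −∠Y = 76.21°
cos φ = cos(76.21°) = 0.2383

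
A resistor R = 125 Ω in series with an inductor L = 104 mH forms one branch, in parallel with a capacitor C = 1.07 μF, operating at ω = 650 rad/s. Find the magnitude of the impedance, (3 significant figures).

X_L = ωL = 67.6 Ω
X_C = 1/(ωC) = 1440 Ω
Branch 1 (R+jX_L): Z₁ = 125 + j67.6 Ω, |Z₁| = 142 Ω
Branch 2 (−jX_C): Z₂ = −j1440 Ω
Parallel: Z = Z₁Z₂/(Z₁+Z₂), |Z| = 149 Ω, ∠Z = 23.2°

149 Ω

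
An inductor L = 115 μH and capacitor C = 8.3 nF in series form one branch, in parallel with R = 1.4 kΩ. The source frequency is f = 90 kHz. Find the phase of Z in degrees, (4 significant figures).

ω = 2πf = 565500 rad/s
X_L = ωL = 65.03 Ω
X_C = 1/(ωC) = 213.1 Ω
Branch 1: Z₁ = R = 1400 Ω
Branch 2 (series LC): Z₂ = j(X_L − X_C) = −j148.0 Ω
Parallel: Z = Z₁Z₂/(Z₁+Z₂), |Z| = 147.2 Ω, ∠Z = -83.96°

-83.96°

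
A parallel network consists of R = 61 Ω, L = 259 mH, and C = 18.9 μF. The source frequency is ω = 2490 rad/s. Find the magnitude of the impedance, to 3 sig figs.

X_L = ωL = 645 Ω
X_C = 1/(ωC) = 21.2 Ω
Parallel: admittances add. Y = 1/R + 1/(jωL) + jωC
Y = (0.0164 + j0.0455) S
|Y| = 0.0484 S → |Z| = 1/|Y| = 20.7 Ω, ∠Z = −∠Y = -70.2°

20.7 Ω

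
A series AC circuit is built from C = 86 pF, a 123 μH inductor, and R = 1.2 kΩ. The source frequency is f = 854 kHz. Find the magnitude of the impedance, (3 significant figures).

ω = 2πf = 5.366e+06 rad/s
X_L = ωL = 660 Ω
X_C = 1/(ωC) = 2170 Ω
Net reactance X = X_L − X_C = -1510 Ω
Z = 1200 − j1510 Ω
|Z| = √(1200² + 1510²) = 1930 Ω

1930 Ω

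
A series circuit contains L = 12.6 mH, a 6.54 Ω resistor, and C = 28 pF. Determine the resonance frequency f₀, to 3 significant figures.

268 kHz

ω₀ = 1/√(LC) = 1/√(0.0126 × 2.8e-11) = 1.684e+06 rad/s
f₀ = ω₀/(2π) = 268 kHz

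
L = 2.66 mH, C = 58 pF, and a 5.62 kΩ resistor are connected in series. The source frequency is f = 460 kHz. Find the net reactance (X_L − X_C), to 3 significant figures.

1720 Ω

ω = 2πf = 2.89e+06 rad/s
X_L = ωL = 7690 Ω
X_C = 1/(ωC) = 5970 Ω
X = 7690 − 5970 = 1720 Ω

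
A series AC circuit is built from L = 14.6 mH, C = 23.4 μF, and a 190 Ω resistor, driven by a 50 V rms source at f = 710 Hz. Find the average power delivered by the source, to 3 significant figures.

12.1 W

ω = 2πf = 4461 rad/s
X_L = ωL = 65.1 Ω
X_C = 1/(ωC) = 9.58 Ω
Net reactance X = X_L − X_C = 55.6 Ω
Z = 190 + j55.6 Ω
|Z| = √(190² + 55.6²) = 198 Ω
∠Z = arctan(55.6/190) = 16.3°
I = V/|Z| = 253 mA
P = VI cos φ = 50 × 0.253 × cos(16.3°) = 12.1 W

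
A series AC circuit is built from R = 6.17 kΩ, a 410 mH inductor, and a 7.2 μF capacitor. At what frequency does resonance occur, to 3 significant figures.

ω₀ = 1/√(LC) = 1/√(0.41 × 7.2e-06) = 582.0 rad/s
f₀ = ω₀/(2π) = 92.6 Hz

92.6 Hz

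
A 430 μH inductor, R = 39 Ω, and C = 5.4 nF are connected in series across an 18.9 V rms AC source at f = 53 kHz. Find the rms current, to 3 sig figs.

45.6 mA

ω = 2πf = 333000 rad/s
X_L = ωL = 143 Ω
X_C = 1/(ωC) = 556 Ω
Net reactance X = X_L − X_C = -413 Ω
Z = 39.0 − j413 Ω
|Z| = √(39.0² + 413²) = 415 Ω
I = V/|Z| = 18.9/415 = 45.6 mA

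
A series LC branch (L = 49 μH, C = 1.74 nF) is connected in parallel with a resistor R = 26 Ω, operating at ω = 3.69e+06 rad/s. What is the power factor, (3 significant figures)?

0.694

X_L = ωL = 181 Ω
X_C = 1/(ωC) = 156 Ω
Branch 1: Z₁ = R = 26.0 Ω
Branch 2 (series LC): Z₂ = j(X_L − X_C) = j25.1 Ω
Parallel: Z = Z₁Z₂/(Z₁+Z₂), |Z| = 18.0 Ω, ∠Z = 46.1°
cos φ = cos(46.1°) = 0.694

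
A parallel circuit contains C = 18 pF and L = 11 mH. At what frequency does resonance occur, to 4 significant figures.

357.7 kHz

ω₀ = 1/√(LC) = 1/√(0.011 × 1.8e-11) = 2.247e+06 rad/s
f₀ = ω₀/(2π) = 357.7 kHz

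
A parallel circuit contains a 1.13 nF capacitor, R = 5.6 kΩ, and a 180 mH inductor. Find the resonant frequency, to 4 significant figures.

11.16 kHz

ω₀ = 1/√(LC) = 1/√(0.18 × 1.13e-09) = 70120 rad/s
f₀ = ω₀/(2π) = 11.16 kHz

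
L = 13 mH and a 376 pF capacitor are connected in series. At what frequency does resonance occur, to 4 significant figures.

71.99 kHz

ω₀ = 1/√(LC) = 1/√(0.013 × 3.76e-10) = 452300 rad/s
f₀ = ω₀/(2π) = 71.99 kHz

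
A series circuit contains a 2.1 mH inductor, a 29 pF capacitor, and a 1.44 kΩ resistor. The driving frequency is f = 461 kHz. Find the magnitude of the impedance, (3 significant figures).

ω = 2πf = 2.897e+06 rad/s
X_L = ωL = 6080 Ω
X_C = 1/(ωC) = 11900 Ω
Net reactance X = X_L − X_C = -5820 Ω
Z = 1440 − j5820 Ω
|Z| = √(1440² + 5820²) = 6000 Ω

6000 Ω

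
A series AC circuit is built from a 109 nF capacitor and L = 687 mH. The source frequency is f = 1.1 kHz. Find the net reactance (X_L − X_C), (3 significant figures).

3420 Ω

ω = 2πf = 6912 rad/s
X_L = ωL = 4750 Ω
X_C = 1/(ωC) = 1330 Ω
X = 4750 − 1330 = 3420 Ω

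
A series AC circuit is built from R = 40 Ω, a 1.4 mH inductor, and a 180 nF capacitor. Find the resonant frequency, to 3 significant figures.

ω₀ = 1/√(LC) = 1/√(0.0014 × 1.8e-07) = 62990 rad/s
f₀ = ω₀/(2π) = 10.0 kHz

10.0 kHz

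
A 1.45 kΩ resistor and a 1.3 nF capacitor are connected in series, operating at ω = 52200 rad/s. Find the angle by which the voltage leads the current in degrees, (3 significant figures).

X_C = 1/(ωC) = 14700 Ω
Z = 1450 − j14700 Ω
|Z| = √(1450² + 14700²) = 14800 Ω
∠Z = arctan(-14700/1450) = -84.4°

-84.4°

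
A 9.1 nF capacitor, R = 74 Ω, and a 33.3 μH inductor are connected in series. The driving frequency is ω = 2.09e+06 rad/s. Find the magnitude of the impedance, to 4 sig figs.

X_L = ωL = 69.60 Ω
X_C = 1/(ωC) = 52.58 Ω
Net reactance X = X_L − X_C = 17.02 Ω
Z = 74.00 + j17.02 Ω
|Z| = √(74.00² + 17.02²) = 75.93 Ω

75.93 Ω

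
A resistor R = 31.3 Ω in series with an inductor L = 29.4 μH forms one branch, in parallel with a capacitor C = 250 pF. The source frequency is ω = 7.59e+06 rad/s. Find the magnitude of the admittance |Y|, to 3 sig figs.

X_L = ωL = 223 Ω
X_C = 1/(ωC) = 527 Ω
Branch 1 (R+jX_L): Z₁ = 31.3 + j223 Ω, |Z₁| = 225 Ω
Branch 2 (−jX_C): Z₂ = −j527 Ω
Parallel: Z = Z₁Z₂/(Z₁+Z₂), |Z| = 389 Ω, ∠Z = 76.1°
|Y| = 1/|Z| = 2.57 mS

2.57 mS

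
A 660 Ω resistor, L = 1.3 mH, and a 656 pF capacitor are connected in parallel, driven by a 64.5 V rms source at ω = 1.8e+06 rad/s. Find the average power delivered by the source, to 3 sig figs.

6.30 W

X_L = ωL = 2340 Ω
X_C = 1/(ωC) = 847 Ω
Parallel: admittances add. Y = 1/R + 1/(jωL) + jωC
Y = (0.00152 + j0.000753) S
|Y| = 0.00169 S → |Z| = 1/|Y| = 591 Ω, ∠Z = −∠Y = -26.4°
I = V/|Z| = 109 mA
P = VI cos φ = 64.5 × 0.109 × cos(-26.4°) = 6.30 W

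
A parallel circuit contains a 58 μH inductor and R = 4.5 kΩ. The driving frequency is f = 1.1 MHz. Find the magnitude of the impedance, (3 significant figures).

399 Ω

ω = 2πf = 6.912e+06 rad/s
X_L = ωL = 401 Ω
Parallel: admittances add. Y = 1/R + 1/(jωL)
Y = (0.000222 − j0.00249) S
|Y| = 0.00250 S → |Z| = 1/|Y| = 399 Ω, ∠Z = −∠Y = 84.9°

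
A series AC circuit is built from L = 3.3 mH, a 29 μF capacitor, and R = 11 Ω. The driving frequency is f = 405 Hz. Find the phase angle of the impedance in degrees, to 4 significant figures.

-25.10°

ω = 2πf = 2545 rad/s
X_L = ωL = 8.397 Ω
X_C = 1/(ωC) = 13.55 Ω
Net reactance X = X_L − X_C = -5.153 Ω
Z = 11.00 − j5.153 Ω
|Z| = √(11.00² + 5.153²) = 12.15 Ω
∠Z = arctan(-5.153/11.00) = -25.10°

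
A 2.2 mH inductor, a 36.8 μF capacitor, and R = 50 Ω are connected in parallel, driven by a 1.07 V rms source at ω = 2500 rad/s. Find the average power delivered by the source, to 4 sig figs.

X_L = ωL = 5.500 Ω
X_C = 1/(ωC) = 10.87 Ω
Parallel: admittances add. Y = 1/R + 1/(jωL) + jωC
Y = (0.02000 − j0.08982) S
|Y| = 0.09202 S → |Z| = 1/|Y| = 10.87 Ω, ∠Z = −∠Y = 77.45°
I = V/|Z| = 98.46 mA
P = VI cos φ = 1.07 × 0.09846 × cos(77.45°) = 22.90 mW

22.90 mW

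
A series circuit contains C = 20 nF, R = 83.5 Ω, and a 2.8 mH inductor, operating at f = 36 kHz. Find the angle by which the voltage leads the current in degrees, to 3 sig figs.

78.6°

ω = 2πf = 226200 rad/s
X_L = ωL = 633 Ω
X_C = 1/(ωC) = 221 Ω
Net reactance X = X_L − X_C = 412 Ω
Z = 83.5 + j412 Ω
|Z| = √(83.5² + 412²) = 421 Ω
∠Z = arctan(412/83.5) = 78.6°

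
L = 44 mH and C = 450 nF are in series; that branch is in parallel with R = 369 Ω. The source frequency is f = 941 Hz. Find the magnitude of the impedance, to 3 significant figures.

ω = 2πf = 5912 rad/s
X_L = ωL = 260 Ω
X_C = 1/(ωC) = 376 Ω
Branch 1: Z₁ = R = 369 Ω
Branch 2 (series LC): Z₂ = j(X_L − X_C) = −j116 Ω
Parallel: Z = Z₁Z₂/(Z₁+Z₂), |Z| = 110 Ω, ∠Z = -72.6°

110 Ω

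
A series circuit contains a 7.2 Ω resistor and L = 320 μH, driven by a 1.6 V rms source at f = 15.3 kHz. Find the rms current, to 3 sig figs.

ω = 2πf = 96130 rad/s
X_L = ωL = 30.8 Ω
Z = 7.20 + j30.8 Ω
|Z| = √(7.20² + 30.8²) = 31.6 Ω
I = V/|Z| = 1.6/31.6 = 50.6 mA

50.6 mA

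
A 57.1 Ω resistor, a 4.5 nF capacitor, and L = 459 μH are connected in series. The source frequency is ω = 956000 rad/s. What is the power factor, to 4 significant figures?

0.2667

X_L = ωL = 438.8 Ω
X_C = 1/(ωC) = 232.5 Ω
Net reactance X = X_L − X_C = 206.4 Ω
Z = 57.10 + j206.4 Ω
|Z| = √(57.10² + 206.4²) = 214.1 Ω
∠Z = arctan(206.4/57.10) = 74.53°
cos φ = cos(74.53°) = 0.2667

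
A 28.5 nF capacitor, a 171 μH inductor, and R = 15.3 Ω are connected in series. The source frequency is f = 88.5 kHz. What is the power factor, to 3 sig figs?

0.432

ω = 2πf = 556100 rad/s
X_L = ωL = 95.1 Ω
X_C = 1/(ωC) = 63.1 Ω
Net reactance X = X_L − X_C = 32.0 Ω
Z = 15.3 + j32.0 Ω
|Z| = √(15.3² + 32.0²) = 35.5 Ω
∠Z = arctan(32.0/15.3) = 64.4°
cos φ = cos(64.4°) = 0.432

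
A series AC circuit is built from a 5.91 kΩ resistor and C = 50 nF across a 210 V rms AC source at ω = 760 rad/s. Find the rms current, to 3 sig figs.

7.79 mA

X_C = 1/(ωC) = 26300 Ω
Z = 5910 − j26300 Ω
|Z| = √(5910² + 26300²) = 27000 Ω
I = V/|Z| = 210/27000 = 7.79 mA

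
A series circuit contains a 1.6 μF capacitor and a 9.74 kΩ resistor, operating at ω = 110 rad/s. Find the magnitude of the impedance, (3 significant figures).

11300 Ω

X_C = 1/(ωC) = 5680 Ω
Z = 9740 − j5680 Ω
|Z| = √(9740² + 5680²) = 11300 Ω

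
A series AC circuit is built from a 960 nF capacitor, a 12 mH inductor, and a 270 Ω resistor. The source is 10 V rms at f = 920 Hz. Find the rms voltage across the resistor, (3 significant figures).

ω = 2πf = 5781 rad/s
X_L = ωL = 69.4 Ω
X_C = 1/(ωC) = 180 Ω
Net reactance X = X_L − X_C = -111 Ω
Z = 270 − j111 Ω
|Z| = √(270² + 111²) = 292 Ω
I = V/|Z| = 34.3 mA
V_R = I·|Z_R| = 0.0343 × 270 = 9.25 V

9.25 V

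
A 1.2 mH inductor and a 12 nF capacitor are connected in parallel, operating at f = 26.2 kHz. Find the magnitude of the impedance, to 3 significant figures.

324 Ω

ω = 2πf = 164600 rad/s
X_L = ωL = 198 Ω
X_C = 1/(ωC) = 506 Ω
Parallel: admittances add. Y = 1/(jωL) + jωC
Y = (0 − j0.00309) S
|Y| = 0.00309 S → |Z| = 1/|Y| = 324 Ω, ∠Z = −∠Y = 90.0°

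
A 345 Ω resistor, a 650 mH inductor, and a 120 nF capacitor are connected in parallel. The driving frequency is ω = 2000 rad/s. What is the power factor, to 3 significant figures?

0.984

X_L = ωL = 1300 Ω
X_C = 1/(ωC) = 4170 Ω
Parallel: admittances add. Y = 1/R + 1/(jωL) + jωC
Y = (0.00290 − j0.000529) S
|Y| = 0.00295 S → |Z| = 1/|Y| = 339 Ω, ∠Z = −∠Y = 10.3°
cos φ = cos(10.3°) = 0.984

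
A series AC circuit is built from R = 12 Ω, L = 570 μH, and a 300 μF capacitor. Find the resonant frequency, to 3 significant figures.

385 Hz

ω₀ = 1/√(LC) = 1/√(0.00057 × 0.0003) = 2418 rad/s
f₀ = ω₀/(2π) = 385 Hz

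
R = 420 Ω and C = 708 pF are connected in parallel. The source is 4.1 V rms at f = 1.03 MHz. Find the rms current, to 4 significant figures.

21.17 mA

ω = 2πf = 6.472e+06 rad/s
X_C = 1/(ωC) = 218.2 Ω
Parallel: admittances add. Y = 1/R + jωC
Y = (0.002381 + j0.004582) S
|Y| = 0.005164 S → |Z| = 1/|Y| = 193.7 Ω, ∠Z = −∠Y = -62.54°
I = V/|Z| = 4.1/193.7 = 21.17 mA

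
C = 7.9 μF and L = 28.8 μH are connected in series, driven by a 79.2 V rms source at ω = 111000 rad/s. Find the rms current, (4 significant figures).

38.51 A

X_L = ωL = 3.197 Ω
X_C = 1/(ωC) = 1.140 Ω
Net reactance X = X_L − X_C = 2.056 Ω
Z = j2.056 Ω
|Z| = √(0² + 2.056²) = 2.056 Ω
I = V/|Z| = 79.2/2.056 = 38.51 A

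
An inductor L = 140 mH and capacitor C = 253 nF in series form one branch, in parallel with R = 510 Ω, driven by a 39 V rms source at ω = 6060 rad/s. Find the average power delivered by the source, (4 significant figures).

2.982 W

X_L = ωL = 848.4 Ω
X_C = 1/(ωC) = 652.2 Ω
Branch 1: Z₁ = R = 510.0 Ω
Branch 2 (series LC): Z₂ = j(X_L − X_C) = j196.2 Ω
Parallel: Z = Z₁Z₂/(Z₁+Z₂), |Z| = 183.1 Ω, ∠Z = 68.96°
I = V/|Z| = 213.0 mA
P = VI cos φ = 39 × 0.2130 × cos(68.96°) = 2.982 W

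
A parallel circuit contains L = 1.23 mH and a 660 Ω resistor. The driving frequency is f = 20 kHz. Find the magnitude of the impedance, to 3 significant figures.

ω = 2πf = 125700 rad/s
X_L = ωL = 155 Ω
Parallel: admittances add. Y = 1/R + 1/(jωL)
Y = (0.00152 − j0.00647) S
|Y| = 0.00664 S → |Z| = 1/|Y| = 150 Ω, ∠Z = −∠Y = 76.8°

150 Ω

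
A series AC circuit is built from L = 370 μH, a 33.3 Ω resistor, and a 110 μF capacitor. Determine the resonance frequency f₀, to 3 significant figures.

ω₀ = 1/√(LC) = 1/√(0.00037 × 0.00011) = 4957 rad/s
f₀ = ω₀/(2π) = 789 Hz

789 Hz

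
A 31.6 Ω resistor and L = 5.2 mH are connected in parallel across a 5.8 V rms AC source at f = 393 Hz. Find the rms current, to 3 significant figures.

488 mA

ω = 2πf = 2469 rad/s
X_L = ωL = 12.8 Ω
Parallel: admittances add. Y = 1/R + 1/(jωL)
Y = (0.0316 − j0.0779) S
|Y| = 0.0841 S → |Z| = 1/|Y| = 11.9 Ω, ∠Z = −∠Y = 67.9°
I = V/|Z| = 5.8/11.9 = 488 mA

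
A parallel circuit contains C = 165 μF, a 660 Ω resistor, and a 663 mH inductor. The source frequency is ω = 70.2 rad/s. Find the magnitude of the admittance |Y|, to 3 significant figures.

X_L = ωL = 46.5 Ω
X_C = 1/(ωC) = 86.3 Ω
Parallel: admittances add. Y = 1/R + 1/(jωL) + jωC
Y = (0.00152 − j0.00990) S
|Y| = 0.0100 S → |Z| = 1/|Y| = 99.8 Ω, ∠Z = −∠Y = 81.3°

10.0 mS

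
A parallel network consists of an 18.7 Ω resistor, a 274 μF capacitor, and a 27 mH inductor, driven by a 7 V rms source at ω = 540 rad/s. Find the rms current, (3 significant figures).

670 mA

X_L = ωL = 14.6 Ω
X_C = 1/(ωC) = 6.76 Ω
Parallel: admittances add. Y = 1/R + 1/(jωL) + jωC
Y = (0.0535 + j0.0794) S
|Y| = 0.0957 S → |Z| = 1/|Y| = 10.4 Ω, ∠Z = −∠Y = -56.0°
I = V/|Z| = 7/10.4 = 670 mA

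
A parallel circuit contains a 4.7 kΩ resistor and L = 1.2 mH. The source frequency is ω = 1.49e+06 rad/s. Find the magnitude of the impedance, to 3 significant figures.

X_L = ωL = 1790 Ω
Parallel: admittances add. Y = 1/R + 1/(jωL)
Y = (0.000213 − j0.000559) S
|Y| = 0.000598 S → |Z| = 1/|Y| = 1670 Ω, ∠Z = −∠Y = 69.2°

1670 Ω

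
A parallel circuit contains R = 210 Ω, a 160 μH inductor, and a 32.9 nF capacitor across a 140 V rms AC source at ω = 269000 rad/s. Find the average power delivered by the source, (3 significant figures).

93.3 W

X_L = ωL = 43.0 Ω
X_C = 1/(ωC) = 113 Ω
Parallel: admittances add. Y = 1/R + 1/(jωL) + jωC
Y = (0.00476 − j0.0144) S
|Y| = 0.0152 S → |Z| = 1/|Y| = 66.0 Ω, ∠Z = −∠Y = 71.7°
I = V/|Z| = 2.12 A
P = VI cos φ = 140 × 2.12 × cos(71.7°) = 93.3 W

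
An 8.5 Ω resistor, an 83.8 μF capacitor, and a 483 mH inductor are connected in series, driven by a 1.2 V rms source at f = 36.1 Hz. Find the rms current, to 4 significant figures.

ω = 2πf = 226.8 rad/s
X_L = ωL = 109.6 Ω
X_C = 1/(ωC) = 52.61 Ω
Net reactance X = X_L − X_C = 56.95 Ω
Z = 8.500 + j56.95 Ω
|Z| = √(8.500² + 56.95²) = 57.58 Ω
I = V/|Z| = 1.2/57.58 = 20.84 mA

20.84 mA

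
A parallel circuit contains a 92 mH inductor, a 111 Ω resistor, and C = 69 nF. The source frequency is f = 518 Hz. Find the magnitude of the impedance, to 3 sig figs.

105 Ω

ω = 2πf = 3255 rad/s
X_L = ωL = 299 Ω
X_C = 1/(ωC) = 4450 Ω
Parallel: admittances add. Y = 1/R + 1/(jωL) + jωC
Y = (0.00901 − j0.00312) S
|Y| = 0.00953 S → |Z| = 1/|Y| = 105 Ω, ∠Z = −∠Y = 19.1°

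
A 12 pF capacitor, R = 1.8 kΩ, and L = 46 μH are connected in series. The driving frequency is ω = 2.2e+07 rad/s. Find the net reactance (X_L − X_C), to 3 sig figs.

X_L = ωL = 1010 Ω
X_C = 1/(ωC) = 3790 Ω
X = 1010 − 3790 = -2780 Ω

-2780 Ω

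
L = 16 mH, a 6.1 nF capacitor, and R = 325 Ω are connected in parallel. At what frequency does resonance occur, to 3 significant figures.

16.1 kHz

ω₀ = 1/√(LC) = 1/√(0.016 × 6.1e-09) = 101200 rad/s
f₀ = ω₀/(2π) = 16.1 kHz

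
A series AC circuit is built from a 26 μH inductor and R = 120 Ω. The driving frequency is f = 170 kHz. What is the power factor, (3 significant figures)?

ω = 2πf = 1.068e+06 rad/s
X_L = ωL = 27.8 Ω
Z = 120 + j27.8 Ω
|Z| = √(120² + 27.8²) = 123 Ω
∠Z = arctan(27.8/120) = 13.0°
cos φ = cos(13.0°) = 0.974

0.974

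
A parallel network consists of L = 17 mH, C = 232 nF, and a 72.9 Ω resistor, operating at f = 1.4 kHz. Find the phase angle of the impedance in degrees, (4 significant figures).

18.71°

ω = 2πf = 8796 rad/s
X_L = ωL = 149.5 Ω
X_C = 1/(ωC) = 490.0 Ω
Parallel: admittances add. Y = 1/R + 1/(jωL) + jωC
Y = (0.01372 − j0.004646) S
|Y| = 0.01448 S → |Z| = 1/|Y| = 69.05 Ω, ∠Z = −∠Y = 18.71°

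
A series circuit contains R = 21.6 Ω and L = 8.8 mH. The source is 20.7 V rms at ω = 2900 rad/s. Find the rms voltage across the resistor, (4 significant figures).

13.37 V

X_L = ωL = 25.52 Ω
Z = 21.60 + j25.52 Ω
|Z| = √(21.60² + 25.52²) = 33.43 Ω
I = V/|Z| = 619.1 mA
V_R = I·|Z_R| = 0.6191 × 21.60 = 13.37 V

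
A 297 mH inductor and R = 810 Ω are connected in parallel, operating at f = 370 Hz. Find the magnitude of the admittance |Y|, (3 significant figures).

ω = 2πf = 2325 rad/s
X_L = ωL = 690 Ω
Parallel: admittances add. Y = 1/R + 1/(jωL)
Y = (0.00123 − j0.00145) S
|Y| = 0.00190 S → |Z| = 1/|Y| = 525 Ω, ∠Z = −∠Y = 49.6°

1.90 mS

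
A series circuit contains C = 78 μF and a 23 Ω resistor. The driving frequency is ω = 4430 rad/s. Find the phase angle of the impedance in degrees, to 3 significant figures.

X_C = 1/(ωC) = 2.89 Ω
Z = 23.0 − j2.89 Ω
|Z| = √(23.0² + 2.89²) = 23.2 Ω
∠Z = arctan(-2.89/23.0) = -7.17°

-7.17°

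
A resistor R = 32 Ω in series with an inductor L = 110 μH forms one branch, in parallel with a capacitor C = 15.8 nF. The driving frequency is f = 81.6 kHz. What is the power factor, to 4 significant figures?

0.8200

ω = 2πf = 512700 rad/s
X_L = ωL = 56.40 Ω
X_C = 1/(ωC) = 123.4 Ω
Branch 1 (R+jX_L): Z₁ = 32.00 + j56.40 Ω, |Z₁| = 64.84 Ω
Branch 2 (−jX_C): Z₂ = −j123.4 Ω
Parallel: Z = Z₁Z₂/(Z₁+Z₂), |Z| = 107.7 Ω, ∠Z = 34.92°
cos φ = cos(34.92°) = 0.8200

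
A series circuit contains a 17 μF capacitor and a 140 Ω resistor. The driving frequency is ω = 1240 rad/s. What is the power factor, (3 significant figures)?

X_C = 1/(ωC) = 47.4 Ω
Z = 140 − j47.4 Ω
|Z| = √(140² + 47.4²) = 148 Ω
∠Z = arctan(-47.4/140) = -18.7°
cos φ = cos(-18.7°) = 0.947

0.947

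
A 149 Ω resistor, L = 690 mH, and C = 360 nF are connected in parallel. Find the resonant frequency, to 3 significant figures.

319 Hz

ω₀ = 1/√(LC) = 1/√(0.69 × 3.6e-07) = 2006 rad/s
f₀ = ω₀/(2π) = 319 Hz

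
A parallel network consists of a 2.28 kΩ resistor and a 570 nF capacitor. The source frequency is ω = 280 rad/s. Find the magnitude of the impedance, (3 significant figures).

X_C = 1/(ωC) = 6270 Ω
Parallel: admittances add. Y = 1/R + jωC
Y = (0.000439 + j0.000160) S
|Y| = 0.000467 S → |Z| = 1/|Y| = 2140 Ω, ∠Z = −∠Y = -20.0°

2140 Ω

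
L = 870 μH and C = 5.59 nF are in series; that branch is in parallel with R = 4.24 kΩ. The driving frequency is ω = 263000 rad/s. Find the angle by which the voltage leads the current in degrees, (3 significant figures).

X_L = ωL = 229 Ω
X_C = 1/(ωC) = 680 Ω
Branch 1: Z₁ = R = 4240 Ω
Branch 2 (series LC): Z₂ = j(X_L − X_C) = −j451 Ω
Parallel: Z = Z₁Z₂/(Z₁+Z₂), |Z| = 449 Ω, ∠Z = -83.9°

-83.9°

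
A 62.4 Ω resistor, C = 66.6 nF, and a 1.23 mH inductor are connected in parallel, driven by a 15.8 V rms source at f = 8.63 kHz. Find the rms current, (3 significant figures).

311 mA

ω = 2πf = 54220 rad/s
X_L = ωL = 66.7 Ω
X_C = 1/(ωC) = 277 Ω
Parallel: admittances add. Y = 1/R + 1/(jωL) + jωC
Y = (0.0160 − j0.0114) S
|Y| = 0.0197 S → |Z| = 1/|Y| = 50.9 Ω, ∠Z = −∠Y = 35.4°
I = V/|Z| = 15.8/50.9 = 311 mA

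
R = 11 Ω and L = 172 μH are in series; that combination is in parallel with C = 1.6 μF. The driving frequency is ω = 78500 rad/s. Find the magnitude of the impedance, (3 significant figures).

11.3 Ω

X_L = ωL = 13.5 Ω
X_C = 1/(ωC) = 7.96 Ω
Branch 1 (R+jX_L): Z₁ = 11.0 + j13.5 Ω, |Z₁| = 17.4 Ω
Branch 2 (−jX_C): Z₂ = −j7.96 Ω
Parallel: Z = Z₁Z₂/(Z₁+Z₂), |Z| = 11.3 Ω, ∠Z = -65.9°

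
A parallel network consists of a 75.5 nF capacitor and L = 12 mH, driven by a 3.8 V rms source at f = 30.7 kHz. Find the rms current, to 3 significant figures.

53.7 mA

ω = 2πf = 192900 rad/s
X_L = ωL = 2310 Ω
X_C = 1/(ωC) = 68.7 Ω
Parallel: admittances add. Y = 1/(jωL) + jωC
Y = (0 + j0.0141) S
|Y| = 0.0141 S → |Z| = 1/|Y| = 70.8 Ω, ∠Z = −∠Y = -90.0°
I = V/|Z| = 3.8/70.8 = 53.7 mA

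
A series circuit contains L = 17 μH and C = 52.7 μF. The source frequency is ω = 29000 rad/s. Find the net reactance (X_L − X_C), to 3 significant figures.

-0.161 Ω

X_L = ωL = 0.493 Ω
X_C = 1/(ωC) = 0.654 Ω
X = 0.493 − 0.654 = -0.161 Ω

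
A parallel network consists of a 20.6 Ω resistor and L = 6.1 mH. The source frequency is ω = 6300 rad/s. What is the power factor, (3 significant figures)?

0.881

X_L = ωL = 38.4 Ω
Parallel: admittances add. Y = 1/R + 1/(jωL)
Y = (0.0485 − j0.0260) S
|Y| = 0.0551 S → |Z| = 1/|Y| = 18.2 Ω, ∠Z = −∠Y = 28.2°
cos φ = cos(28.2°) = 0.881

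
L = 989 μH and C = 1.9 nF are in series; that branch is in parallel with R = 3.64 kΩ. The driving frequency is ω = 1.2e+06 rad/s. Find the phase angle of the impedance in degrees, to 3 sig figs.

X_L = ωL = 1190 Ω
X_C = 1/(ωC) = 439 Ω
Branch 1: Z₁ = R = 3640 Ω
Branch 2 (series LC): Z₂ = j(X_L − X_C) = j748 Ω
Parallel: Z = Z₁Z₂/(Z₁+Z₂), |Z| = 733 Ω, ∠Z = 78.4°

78.4°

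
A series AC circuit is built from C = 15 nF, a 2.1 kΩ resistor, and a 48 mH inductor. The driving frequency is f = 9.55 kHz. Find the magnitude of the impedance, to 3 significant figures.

2750 Ω

ω = 2πf = 60000 rad/s
X_L = ωL = 2880 Ω
X_C = 1/(ωC) = 1110 Ω
Net reactance X = X_L − X_C = 1770 Ω
Z = 2100 + j1770 Ω
|Z| = √(2100² + 1770²) = 2750 Ω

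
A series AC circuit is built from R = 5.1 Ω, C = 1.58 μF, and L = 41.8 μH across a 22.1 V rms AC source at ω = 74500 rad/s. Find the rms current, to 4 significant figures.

2.981 A

X_L = ωL = 3.114 Ω
X_C = 1/(ωC) = 8.495 Ω
Net reactance X = X_L − X_C = -5.381 Ω
Z = 5.100 − j5.381 Ω
|Z| = √(5.100² + 5.381²) = 7.414 Ω
I = V/|Z| = 22.1/7.414 = 2.981 A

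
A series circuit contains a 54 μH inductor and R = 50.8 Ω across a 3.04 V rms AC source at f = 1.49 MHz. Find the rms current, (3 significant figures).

5.98 mA

ω = 2πf = 9.362e+06 rad/s
X_L = ωL = 506 Ω
Z = 50.8 + j506 Ω
|Z| = √(50.8² + 506²) = 508 Ω
I = V/|Z| = 3.04/508 = 5.98 mA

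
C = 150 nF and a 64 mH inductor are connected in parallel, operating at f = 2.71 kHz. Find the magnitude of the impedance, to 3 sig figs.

611 Ω

ω = 2πf = 17030 rad/s
X_L = ωL = 1090 Ω
X_C = 1/(ωC) = 392 Ω
Parallel: admittances add. Y = 1/(jωL) + jωC
Y = (0 + j0.00164) S
|Y| = 0.00164 S → |Z| = 1/|Y| = 611 Ω, ∠Z = −∠Y = -90.0°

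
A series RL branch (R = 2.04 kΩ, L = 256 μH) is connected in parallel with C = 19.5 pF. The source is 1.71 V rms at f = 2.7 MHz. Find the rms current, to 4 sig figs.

ω = 2πf = 1.696e+07 rad/s
X_L = ωL = 4343 Ω
X_C = 1/(ωC) = 3023 Ω
Branch 1 (R+jX_L): Z₁ = 2040 + j4343 Ω, |Z₁| = 4798 Ω
Branch 2 (−jX_C): Z₂ = −j3023 Ω
Parallel: Z = Z₁Z₂/(Z₁+Z₂), |Z| = 5969 Ω, ∠Z = -58.07°
I = V/|Z| = 1.71/5969 = 286.5 μA

286.5 μA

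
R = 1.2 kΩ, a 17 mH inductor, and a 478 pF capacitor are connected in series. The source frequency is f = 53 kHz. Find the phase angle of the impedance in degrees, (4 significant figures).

-27.37°

ω = 2πf = 333000 rad/s
X_L = ωL = 5661 Ω
X_C = 1/(ωC) = 6282 Ω
Net reactance X = X_L − X_C = -621.1 Ω
Z = 1200 − j621.1 Ω
|Z| = √(1200² + 621.1²) = 1351 Ω
∠Z = arctan(-621.1/1200) = -27.37°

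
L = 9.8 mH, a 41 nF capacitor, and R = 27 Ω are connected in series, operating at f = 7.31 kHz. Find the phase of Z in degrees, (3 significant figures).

-71.5°

ω = 2πf = 45930 rad/s
X_L = ωL = 450 Ω
X_C = 1/(ωC) = 531 Ω
Net reactance X = X_L − X_C = -80.9 Ω
Z = 27.0 − j80.9 Ω
|Z| = √(27.0² + 80.9²) = 85.3 Ω
∠Z = arctan(-80.9/27.0) = -71.5°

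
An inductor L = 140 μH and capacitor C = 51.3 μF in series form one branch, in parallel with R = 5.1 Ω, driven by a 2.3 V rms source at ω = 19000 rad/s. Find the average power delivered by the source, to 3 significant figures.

1.04 W

X_L = ωL = 2.66 Ω
X_C = 1/(ωC) = 1.03 Ω
Branch 1: Z₁ = R = 5.10 Ω
Branch 2 (series LC): Z₂ = j(X_L − X_C) = j1.63 Ω
Parallel: Z = Z₁Z₂/(Z₁+Z₂), |Z| = 1.56 Ω, ∠Z = 72.2°
I = V/|Z| = 1.48 A
P = VI cos φ = 2.3 × 1.48 × cos(72.2°) = 1.04 W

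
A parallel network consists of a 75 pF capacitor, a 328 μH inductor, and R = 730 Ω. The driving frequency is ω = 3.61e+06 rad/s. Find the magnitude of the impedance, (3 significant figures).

673 Ω

X_L = ωL = 1180 Ω
X_C = 1/(ωC) = 3690 Ω
Parallel: admittances add. Y = 1/R + 1/(jωL) + jωC
Y = (0.00137 − j0.000574) S
|Y| = 0.00149 S → |Z| = 1/|Y| = 673 Ω, ∠Z = −∠Y = 22.7°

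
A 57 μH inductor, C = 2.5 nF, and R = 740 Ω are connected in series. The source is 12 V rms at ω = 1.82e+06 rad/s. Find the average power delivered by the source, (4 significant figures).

189.9 mW

X_L = ωL = 103.7 Ω
X_C = 1/(ωC) = 219.8 Ω
Net reactance X = X_L − X_C = -116.0 Ω
Z = 740.0 − j116.0 Ω
|Z| = √(740.0² + 116.0²) = 749.0 Ω
∠Z = arctan(-116.0/740.0) = -8.912°
I = V/|Z| = 16.02 mA
P = VI cos φ = 12 × 0.01602 × cos(-8.912°) = 189.9 mW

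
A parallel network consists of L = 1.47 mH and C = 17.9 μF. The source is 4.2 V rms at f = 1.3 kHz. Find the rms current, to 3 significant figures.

264 mA

ω = 2πf = 8168 rad/s
X_L = ωL = 12.0 Ω
X_C = 1/(ωC) = 6.84 Ω
Parallel: admittances add. Y = 1/(jωL) + jωC
Y = (0 + j0.0629) S
|Y| = 0.0629 S → |Z| = 1/|Y| = 15.9 Ω, ∠Z = −∠Y = -90.0°
I = V/|Z| = 4.2/15.9 = 264 mA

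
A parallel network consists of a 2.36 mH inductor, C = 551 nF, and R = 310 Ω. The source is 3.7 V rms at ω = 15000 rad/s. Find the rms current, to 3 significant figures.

X_L = ωL = 35.4 Ω
X_C = 1/(ωC) = 121 Ω
Parallel: admittances add. Y = 1/R + 1/(jωL) + jωC
Y = (0.00323 − j0.0200) S
|Y| = 0.0202 S → |Z| = 1/|Y| = 49.4 Ω, ∠Z = −∠Y = 80.8°
I = V/|Z| = 3.7/49.4 = 74.9 mA

74.9 mA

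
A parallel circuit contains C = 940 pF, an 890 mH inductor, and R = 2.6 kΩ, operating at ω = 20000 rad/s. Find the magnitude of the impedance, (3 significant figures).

X_L = ωL = 17800 Ω
X_C = 1/(ωC) = 53200 Ω
Parallel: admittances add. Y = 1/R + 1/(jωL) + jωC
Y = (0.000385 − j3.74e-05) S
|Y| = 0.000386 S → |Z| = 1/|Y| = 2590 Ω, ∠Z = −∠Y = 5.55°

2590 Ω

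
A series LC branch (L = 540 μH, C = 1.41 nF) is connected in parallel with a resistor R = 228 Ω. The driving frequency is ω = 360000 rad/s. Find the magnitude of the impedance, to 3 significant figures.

226 Ω

X_L = ωL = 194 Ω
X_C = 1/(ωC) = 1970 Ω
Branch 1: Z₁ = R = 228 Ω
Branch 2 (series LC): Z₂ = j(X_L − X_C) = −j1780 Ω
Parallel: Z = Z₁Z₂/(Z₁+Z₂), |Z| = 226 Ω, ∠Z = -7.32°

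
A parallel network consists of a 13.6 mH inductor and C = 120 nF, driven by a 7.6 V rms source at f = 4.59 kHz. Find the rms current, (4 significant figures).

ω = 2πf = 28840 rad/s
X_L = ωL = 392.2 Ω
X_C = 1/(ωC) = 289.0 Ω
Parallel: admittances add. Y = 1/(jωL) + jωC
Y = (0 + j0.0009112) S
|Y| = 0.0009112 S → |Z| = 1/|Y| = 1097 Ω, ∠Z = −∠Y = -90.00°
I = V/|Z| = 7.6/1097 = 6.925 mA

6.925 mA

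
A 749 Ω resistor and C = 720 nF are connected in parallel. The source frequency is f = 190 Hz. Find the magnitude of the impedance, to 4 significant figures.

ω = 2πf = 1194 rad/s
X_C = 1/(ωC) = 1163 Ω
Parallel: admittances add. Y = 1/R + jωC
Y = (0.001335 + j0.0008595) S
|Y| = 0.001588 S → |Z| = 1/|Y| = 629.8 Ω, ∠Z = −∠Y = -32.77°

629.8 Ω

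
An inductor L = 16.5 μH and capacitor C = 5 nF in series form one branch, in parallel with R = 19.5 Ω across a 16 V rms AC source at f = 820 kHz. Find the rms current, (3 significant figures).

891 mA

ω = 2πf = 5.152e+06 rad/s
X_L = ωL = 85.0 Ω
X_C = 1/(ωC) = 38.8 Ω
Branch 1: Z₁ = R = 19.5 Ω
Branch 2 (series LC): Z₂ = j(X_L − X_C) = j46.2 Ω
Parallel: Z = Z₁Z₂/(Z₁+Z₂), |Z| = 18.0 Ω, ∠Z = 22.9°
I = V/|Z| = 16/18.0 = 891 mA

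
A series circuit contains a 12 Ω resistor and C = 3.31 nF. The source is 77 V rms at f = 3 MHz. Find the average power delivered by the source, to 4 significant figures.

177.5 W

ω = 2πf = 1.885e+07 rad/s
X_C = 1/(ωC) = 16.03 Ω
Z = 12.00 − j16.03 Ω
|Z| = √(12.00² + 16.03²) = 20.02 Ω
∠Z = arctan(-16.03/12.00) = -53.18°
I = V/|Z| = 3.846 A
P = VI cos φ = 77 × 3.846 × cos(-53.18°) = 177.5 W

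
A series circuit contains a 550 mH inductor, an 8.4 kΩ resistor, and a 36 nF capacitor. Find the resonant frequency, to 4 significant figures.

ω₀ = 1/√(LC) = 1/√(0.55 × 3.6e-08) = 7107 rad/s
f₀ = ω₀/(2π) = 1.131 kHz

1.131 kHz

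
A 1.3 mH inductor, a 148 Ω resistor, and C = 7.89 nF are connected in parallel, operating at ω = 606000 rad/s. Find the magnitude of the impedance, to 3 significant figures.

131 Ω

X_L = ωL = 788 Ω
X_C = 1/(ωC) = 209 Ω
Parallel: admittances add. Y = 1/R + 1/(jωL) + jωC
Y = (0.00676 + j0.00351) S
|Y| = 0.00761 S → |Z| = 1/|Y| = 131 Ω, ∠Z = −∠Y = -27.5°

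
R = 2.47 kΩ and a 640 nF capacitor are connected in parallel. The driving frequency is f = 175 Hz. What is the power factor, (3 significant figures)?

0.499

ω = 2πf = 1100 rad/s
X_C = 1/(ωC) = 1420 Ω
Parallel: admittances add. Y = 1/R + jωC
Y = (0.000405 + j0.000704) S
|Y| = 0.000812 S → |Z| = 1/|Y| = 1230 Ω, ∠Z = −∠Y = -60.1°
cos φ = cos(-60.1°) = 0.499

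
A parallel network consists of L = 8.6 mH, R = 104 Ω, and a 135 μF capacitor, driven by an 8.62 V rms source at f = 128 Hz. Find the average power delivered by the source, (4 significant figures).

ω = 2πf = 804.2 rad/s
X_L = ωL = 6.917 Ω
X_C = 1/(ωC) = 9.210 Ω
Parallel: admittances add. Y = 1/R + 1/(jωL) + jωC
Y = (0.009615 − j0.03601) S
|Y| = 0.03727 S → |Z| = 1/|Y| = 26.83 Ω, ∠Z = −∠Y = 75.05°
I = V/|Z| = 321.3 mA
P = VI cos φ = 8.62 × 0.3213 × cos(75.05°) = 714.5 mW

714.5 mW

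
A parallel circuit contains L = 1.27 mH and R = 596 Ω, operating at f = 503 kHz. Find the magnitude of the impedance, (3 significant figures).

ω = 2πf = 3.16e+06 rad/s
X_L = ωL = 4010 Ω
Parallel: admittances add. Y = 1/R + 1/(jωL)
Y = (0.00168 − j0.000249) S
|Y| = 0.00170 S → |Z| = 1/|Y| = 590 Ω, ∠Z = −∠Y = 8.45°

590 Ω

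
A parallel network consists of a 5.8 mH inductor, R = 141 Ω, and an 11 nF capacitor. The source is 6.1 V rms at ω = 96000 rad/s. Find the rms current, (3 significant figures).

43.5 mA

X_L = ωL = 557 Ω
X_C = 1/(ωC) = 947 Ω
Parallel: admittances add. Y = 1/R + 1/(jωL) + jωC
Y = (0.00709 − j0.000740) S
|Y| = 0.00713 S → |Z| = 1/|Y| = 140 Ω, ∠Z = −∠Y = 5.96°
I = V/|Z| = 6.1/140 = 43.5 mA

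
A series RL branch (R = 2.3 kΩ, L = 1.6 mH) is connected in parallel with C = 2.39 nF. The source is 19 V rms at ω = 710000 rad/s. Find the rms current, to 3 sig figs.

X_L = ωL = 1140 Ω
X_C = 1/(ωC) = 589 Ω
Branch 1 (R+jX_L): Z₁ = 2300 + j1140 Ω, |Z₁| = 2570 Ω
Branch 2 (−jX_C): Z₂ = −j589 Ω
Parallel: Z = Z₁Z₂/(Z₁+Z₂), |Z| = 639 Ω, ∠Z = -77.1°
I = V/|Z| = 19/639 = 29.7 mA

29.7 mA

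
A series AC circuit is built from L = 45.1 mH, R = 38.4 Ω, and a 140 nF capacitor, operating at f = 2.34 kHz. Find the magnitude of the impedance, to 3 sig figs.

ω = 2πf = 14700 rad/s
X_L = ωL = 663 Ω
X_C = 1/(ωC) = 486 Ω
Net reactance X = X_L − X_C = 177 Ω
Z = 38.4 + j177 Ω
|Z| = √(38.4² + 177²) = 181 Ω

181 Ω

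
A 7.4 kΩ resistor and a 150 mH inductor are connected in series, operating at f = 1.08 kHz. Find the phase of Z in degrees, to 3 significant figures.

ω = 2πf = 6786 rad/s
X_L = ωL = 1020 Ω
Z = 7400 + j1020 Ω
|Z| = √(7400² + 1020²) = 7470 Ω
∠Z = arctan(1020/7400) = 7.83°

7.83°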